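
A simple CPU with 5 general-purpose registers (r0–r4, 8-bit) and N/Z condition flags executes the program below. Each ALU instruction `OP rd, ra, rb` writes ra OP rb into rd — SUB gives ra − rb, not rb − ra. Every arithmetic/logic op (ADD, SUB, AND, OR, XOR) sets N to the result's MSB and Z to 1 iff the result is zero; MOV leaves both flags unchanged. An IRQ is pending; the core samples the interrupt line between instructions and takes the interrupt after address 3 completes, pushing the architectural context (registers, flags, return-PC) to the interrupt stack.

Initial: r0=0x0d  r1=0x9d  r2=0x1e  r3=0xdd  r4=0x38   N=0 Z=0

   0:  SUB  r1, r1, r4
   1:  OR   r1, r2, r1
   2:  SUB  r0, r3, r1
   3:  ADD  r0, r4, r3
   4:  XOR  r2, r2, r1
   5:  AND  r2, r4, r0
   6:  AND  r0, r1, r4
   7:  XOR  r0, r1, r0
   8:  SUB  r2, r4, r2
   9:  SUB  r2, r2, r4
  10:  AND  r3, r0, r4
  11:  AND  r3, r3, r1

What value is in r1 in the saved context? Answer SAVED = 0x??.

after  0: r0=0x0d r1=0x65 r2=0x1e r3=0xdd r4=0x38  N=0 Z=0
after  1: r0=0x0d r1=0x7f r2=0x1e r3=0xdd r4=0x38  N=0 Z=0
after  2: r0=0x5e r1=0x7f r2=0x1e r3=0xdd r4=0x38  N=0 Z=0
after  3: r0=0x15 r1=0x7f r2=0x1e r3=0xdd r4=0x38  N=0 Z=0
-- IRQ taken; context saved, return-PC = 4 --

SAVED = 0x7f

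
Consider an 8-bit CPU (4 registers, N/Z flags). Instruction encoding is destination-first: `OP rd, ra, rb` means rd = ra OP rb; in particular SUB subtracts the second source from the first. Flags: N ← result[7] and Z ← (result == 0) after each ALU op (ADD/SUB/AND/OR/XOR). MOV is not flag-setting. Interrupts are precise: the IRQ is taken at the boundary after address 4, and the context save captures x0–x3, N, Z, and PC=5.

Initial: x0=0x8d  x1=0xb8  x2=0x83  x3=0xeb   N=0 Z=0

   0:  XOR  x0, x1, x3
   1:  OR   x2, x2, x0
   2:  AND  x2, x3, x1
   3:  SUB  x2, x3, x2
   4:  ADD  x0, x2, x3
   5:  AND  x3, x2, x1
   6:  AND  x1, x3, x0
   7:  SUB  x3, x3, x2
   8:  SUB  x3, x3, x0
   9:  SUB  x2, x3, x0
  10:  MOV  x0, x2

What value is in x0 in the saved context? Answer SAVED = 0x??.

SAVED = 0x2e

after  0: x0=0x53 x1=0xb8 x2=0x83 x3=0xeb  N=0 Z=0
after  1: x0=0x53 x1=0xb8 x2=0xd3 x3=0xeb  N=1 Z=0
after  2: x0=0x53 x1=0xb8 x2=0xa8 x3=0xeb  N=1 Z=0
after  3: x0=0x53 x1=0xb8 x2=0x43 x3=0xeb  N=0 Z=0
after  4: x0=0x2e x1=0xb8 x2=0x43 x3=0xeb  N=0 Z=0
-- IRQ taken; context saved, return-PC = 5 --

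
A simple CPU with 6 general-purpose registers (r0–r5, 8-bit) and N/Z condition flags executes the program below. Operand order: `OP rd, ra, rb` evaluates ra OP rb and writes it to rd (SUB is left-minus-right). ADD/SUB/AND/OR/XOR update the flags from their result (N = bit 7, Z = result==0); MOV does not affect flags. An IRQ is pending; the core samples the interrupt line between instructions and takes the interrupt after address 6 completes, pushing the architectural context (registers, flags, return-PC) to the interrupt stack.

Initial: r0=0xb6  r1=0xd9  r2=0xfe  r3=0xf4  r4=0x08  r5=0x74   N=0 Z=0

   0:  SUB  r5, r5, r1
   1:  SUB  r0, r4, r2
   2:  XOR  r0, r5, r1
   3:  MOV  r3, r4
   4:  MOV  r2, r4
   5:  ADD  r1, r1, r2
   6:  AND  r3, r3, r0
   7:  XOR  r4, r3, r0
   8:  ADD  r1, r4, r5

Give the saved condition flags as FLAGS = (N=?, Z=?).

FLAGS = (N=0, Z=1)

after  0: r0=0xb6 r1=0xd9 r2=0xfe r3=0xf4 r4=0x08 r5=0x9b  N=1 Z=0
after  1: r0=0x0a r1=0xd9 r2=0xfe r3=0xf4 r4=0x08 r5=0x9b  N=0 Z=0
after  2: r0=0x42 r1=0xd9 r2=0xfe r3=0xf4 r4=0x08 r5=0x9b  N=0 Z=0
after  3: r0=0x42 r1=0xd9 r2=0xfe r3=0x08 r4=0x08 r5=0x9b  N=0 Z=0
after  4: r0=0x42 r1=0xd9 r2=0x08 r3=0x08 r4=0x08 r5=0x9b  N=0 Z=0
after  5: r0=0x42 r1=0xe1 r2=0x08 r3=0x08 r4=0x08 r5=0x9b  N=1 Z=0
after  6: r0=0x42 r1=0xe1 r2=0x08 r3=0x00 r4=0x08 r5=0x9b  N=0 Z=1
-- IRQ taken; context saved, return-PC = 7 --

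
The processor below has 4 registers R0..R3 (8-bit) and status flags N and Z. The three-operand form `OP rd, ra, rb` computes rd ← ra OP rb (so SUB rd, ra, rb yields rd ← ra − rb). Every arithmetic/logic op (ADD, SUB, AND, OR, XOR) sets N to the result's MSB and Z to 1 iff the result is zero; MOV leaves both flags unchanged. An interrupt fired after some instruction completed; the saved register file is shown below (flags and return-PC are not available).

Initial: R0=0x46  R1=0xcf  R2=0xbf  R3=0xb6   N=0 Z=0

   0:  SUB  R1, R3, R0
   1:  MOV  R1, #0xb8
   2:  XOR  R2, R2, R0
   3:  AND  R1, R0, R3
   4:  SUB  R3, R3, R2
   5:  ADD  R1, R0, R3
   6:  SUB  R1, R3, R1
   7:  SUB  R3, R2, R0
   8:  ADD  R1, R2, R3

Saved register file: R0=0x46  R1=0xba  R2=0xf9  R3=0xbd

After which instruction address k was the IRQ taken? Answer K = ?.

K = 6

after  0: R0=0x46 R1=0x70 R2=0xbf R3=0xb6  N=0 Z=0
after  1: R0=0x46 R1=0xb8 R2=0xbf R3=0xb6  N=0 Z=0
after  2: R0=0x46 R1=0xb8 R2=0xf9 R3=0xb6  N=1 Z=0
after  3: R0=0x46 R1=0x06 R2=0xf9 R3=0xb6  N=0 Z=0
after  4: R0=0x46 R1=0x06 R2=0xf9 R3=0xbd  N=1 Z=0
after  5: R0=0x46 R1=0x03 R2=0xf9 R3=0xbd  N=0 Z=0
after  6: R0=0x46 R1=0xba R2=0xf9 R3=0xbd  N=1 Z=0
-- IRQ taken; context saved, return-PC = 7 --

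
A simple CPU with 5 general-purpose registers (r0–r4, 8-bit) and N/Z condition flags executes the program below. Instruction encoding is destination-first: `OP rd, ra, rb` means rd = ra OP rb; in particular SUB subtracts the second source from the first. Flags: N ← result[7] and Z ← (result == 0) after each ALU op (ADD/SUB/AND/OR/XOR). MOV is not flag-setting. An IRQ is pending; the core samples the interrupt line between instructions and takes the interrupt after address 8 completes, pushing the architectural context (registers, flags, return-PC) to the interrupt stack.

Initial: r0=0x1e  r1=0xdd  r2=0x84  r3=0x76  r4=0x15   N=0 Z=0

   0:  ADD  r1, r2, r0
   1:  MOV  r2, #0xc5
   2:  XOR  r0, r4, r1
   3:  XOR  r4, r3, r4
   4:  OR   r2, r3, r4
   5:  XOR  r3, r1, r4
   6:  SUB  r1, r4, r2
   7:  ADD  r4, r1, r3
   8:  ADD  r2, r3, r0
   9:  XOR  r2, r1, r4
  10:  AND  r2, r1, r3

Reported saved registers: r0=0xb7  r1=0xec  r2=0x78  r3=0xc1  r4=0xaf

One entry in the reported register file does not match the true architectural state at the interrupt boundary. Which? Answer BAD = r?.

BAD = r4

after  0: r0=0x1e r1=0xa2 r2=0x84 r3=0x76 r4=0x15  N=1 Z=0
after  1: r0=0x1e r1=0xa2 r2=0xc5 r3=0x76 r4=0x15  N=1 Z=0
after  2: r0=0xb7 r1=0xa2 r2=0xc5 r3=0x76 r4=0x15  N=1 Z=0
after  3: r0=0xb7 r1=0xa2 r2=0xc5 r3=0x76 r4=0x63  N=0 Z=0
after  4: r0=0xb7 r1=0xa2 r2=0x77 r3=0x76 r4=0x63  N=0 Z=0
after  5: r0=0xb7 r1=0xa2 r2=0x77 r3=0xc1 r4=0x63  N=1 Z=0
after  6: r0=0xb7 r1=0xec r2=0x77 r3=0xc1 r4=0x63  N=1 Z=0
after  7: r0=0xb7 r1=0xec r2=0x77 r3=0xc1 r4=0xad  N=1 Z=0
after  8: r0=0xb7 r1=0xec r2=0x78 r3=0xc1 r4=0xad  N=0 Z=0
-- IRQ taken; context saved, return-PC = 9 --
mismatch: r4: reported 0xaf vs actual 0xad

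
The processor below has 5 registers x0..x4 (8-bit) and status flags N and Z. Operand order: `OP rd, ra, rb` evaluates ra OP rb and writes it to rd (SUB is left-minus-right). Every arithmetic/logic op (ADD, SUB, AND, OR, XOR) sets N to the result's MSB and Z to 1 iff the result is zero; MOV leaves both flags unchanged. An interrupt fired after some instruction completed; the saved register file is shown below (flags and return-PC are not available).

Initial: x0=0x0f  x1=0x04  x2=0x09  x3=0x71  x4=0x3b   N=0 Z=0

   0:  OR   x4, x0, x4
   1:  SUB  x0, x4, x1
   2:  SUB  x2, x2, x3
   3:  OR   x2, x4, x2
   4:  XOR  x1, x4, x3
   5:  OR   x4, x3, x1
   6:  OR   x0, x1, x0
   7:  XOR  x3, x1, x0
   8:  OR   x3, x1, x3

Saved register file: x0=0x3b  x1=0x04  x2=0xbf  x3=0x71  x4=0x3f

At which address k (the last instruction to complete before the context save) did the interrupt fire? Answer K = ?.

K = 3

after  0: x0=0x0f x1=0x04 x2=0x09 x3=0x71 x4=0x3f  N=0 Z=0
after  1: x0=0x3b x1=0x04 x2=0x09 x3=0x71 x4=0x3f  N=0 Z=0
after  2: x0=0x3b x1=0x04 x2=0x98 x3=0x71 x4=0x3f  N=1 Z=0
after  3: x0=0x3b x1=0x04 x2=0xbf x3=0x71 x4=0x3f  N=1 Z=0
-- IRQ taken; context saved, return-PC = 4 --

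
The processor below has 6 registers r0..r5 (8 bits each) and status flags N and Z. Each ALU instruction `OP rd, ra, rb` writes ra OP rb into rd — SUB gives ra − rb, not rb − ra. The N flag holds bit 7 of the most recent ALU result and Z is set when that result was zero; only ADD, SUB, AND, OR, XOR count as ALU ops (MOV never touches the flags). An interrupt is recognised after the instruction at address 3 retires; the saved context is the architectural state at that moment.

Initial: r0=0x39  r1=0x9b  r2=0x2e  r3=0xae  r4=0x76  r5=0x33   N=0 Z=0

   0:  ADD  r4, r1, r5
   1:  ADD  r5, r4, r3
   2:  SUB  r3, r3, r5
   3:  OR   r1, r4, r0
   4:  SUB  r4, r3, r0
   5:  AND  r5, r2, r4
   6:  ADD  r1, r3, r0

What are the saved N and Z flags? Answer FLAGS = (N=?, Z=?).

after  0: r0=0x39 r1=0x9b r2=0x2e r3=0xae r4=0xce r5=0x33  N=1 Z=0
after  1: r0=0x39 r1=0x9b r2=0x2e r3=0xae r4=0xce r5=0x7c  N=0 Z=0
after  2: r0=0x39 r1=0x9b r2=0x2e r3=0x32 r4=0xce r5=0x7c  N=0 Z=0
after  3: r0=0x39 r1=0xff r2=0x2e r3=0x32 r4=0xce r5=0x7c  N=1 Z=0
-- IRQ taken; context saved, return-PC = 4 --

FLAGS = (N=1, Z=0)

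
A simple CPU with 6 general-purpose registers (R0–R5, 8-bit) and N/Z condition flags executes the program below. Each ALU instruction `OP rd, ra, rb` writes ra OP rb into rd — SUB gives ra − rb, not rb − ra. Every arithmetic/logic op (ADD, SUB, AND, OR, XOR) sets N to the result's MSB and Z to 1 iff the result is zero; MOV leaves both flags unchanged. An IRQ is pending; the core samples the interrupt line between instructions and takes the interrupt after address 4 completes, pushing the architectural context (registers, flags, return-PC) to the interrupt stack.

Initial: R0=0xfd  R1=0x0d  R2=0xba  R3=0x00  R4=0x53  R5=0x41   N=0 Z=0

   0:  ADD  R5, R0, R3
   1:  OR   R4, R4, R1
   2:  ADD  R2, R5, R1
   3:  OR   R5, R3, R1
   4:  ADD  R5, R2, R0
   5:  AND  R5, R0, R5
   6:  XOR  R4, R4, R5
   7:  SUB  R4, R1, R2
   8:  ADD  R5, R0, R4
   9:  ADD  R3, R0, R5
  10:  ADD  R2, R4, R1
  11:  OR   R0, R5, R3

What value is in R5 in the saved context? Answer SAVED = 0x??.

after  0: R0=0xfd R1=0x0d R2=0xba R3=0x00 R4=0x53 R5=0xfd  N=1 Z=0
after  1: R0=0xfd R1=0x0d R2=0xba R3=0x00 R4=0x5f R5=0xfd  N=0 Z=0
after  2: R0=0xfd R1=0x0d R2=0x0a R3=0x00 R4=0x5f R5=0xfd  N=0 Z=0
after  3: R0=0xfd R1=0x0d R2=0x0a R3=0x00 R4=0x5f R5=0x0d  N=0 Z=0
after  4: R0=0xfd R1=0x0d R2=0x0a R3=0x00 R4=0x5f R5=0x07  N=0 Z=0
-- IRQ taken; context saved, return-PC = 5 --

SAVED = 0x07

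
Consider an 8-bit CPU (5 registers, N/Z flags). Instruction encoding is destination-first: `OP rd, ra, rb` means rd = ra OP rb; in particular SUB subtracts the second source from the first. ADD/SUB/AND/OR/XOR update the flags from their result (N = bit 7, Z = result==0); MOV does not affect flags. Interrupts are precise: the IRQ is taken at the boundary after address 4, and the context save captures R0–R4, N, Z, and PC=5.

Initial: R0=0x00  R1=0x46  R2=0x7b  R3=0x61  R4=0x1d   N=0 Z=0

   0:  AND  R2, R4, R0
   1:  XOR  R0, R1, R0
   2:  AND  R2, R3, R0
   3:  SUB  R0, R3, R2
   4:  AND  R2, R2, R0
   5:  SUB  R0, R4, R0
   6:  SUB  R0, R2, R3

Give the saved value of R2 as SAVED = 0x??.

SAVED = 0x00

after  0: R0=0x00 R1=0x46 R2=0x00 R3=0x61 R4=0x1d  N=0 Z=1
after  1: R0=0x46 R1=0x46 R2=0x00 R3=0x61 R4=0x1d  N=0 Z=0
after  2: R0=0x46 R1=0x46 R2=0x40 R3=0x61 R4=0x1d  N=0 Z=0
after  3: R0=0x21 R1=0x46 R2=0x40 R3=0x61 R4=0x1d  N=0 Z=0
after  4: R0=0x21 R1=0x46 R2=0x00 R3=0x61 R4=0x1d  N=0 Z=1
-- IRQ taken; context saved, return-PC = 5 --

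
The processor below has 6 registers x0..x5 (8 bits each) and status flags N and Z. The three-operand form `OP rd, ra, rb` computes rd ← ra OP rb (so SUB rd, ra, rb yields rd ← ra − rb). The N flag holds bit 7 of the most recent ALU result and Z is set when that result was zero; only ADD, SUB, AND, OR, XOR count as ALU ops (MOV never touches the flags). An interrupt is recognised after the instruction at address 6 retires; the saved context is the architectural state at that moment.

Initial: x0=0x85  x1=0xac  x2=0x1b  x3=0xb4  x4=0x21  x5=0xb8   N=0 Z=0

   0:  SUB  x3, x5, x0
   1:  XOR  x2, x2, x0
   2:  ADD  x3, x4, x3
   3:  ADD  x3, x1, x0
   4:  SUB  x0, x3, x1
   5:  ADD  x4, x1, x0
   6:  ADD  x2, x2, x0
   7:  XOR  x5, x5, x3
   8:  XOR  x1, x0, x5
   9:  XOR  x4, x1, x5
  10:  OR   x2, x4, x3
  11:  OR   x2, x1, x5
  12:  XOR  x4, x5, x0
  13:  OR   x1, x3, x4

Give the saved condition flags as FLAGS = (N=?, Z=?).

FLAGS = (N=0, Z=0)

after  0: x0=0x85 x1=0xac x2=0x1b x3=0x33 x4=0x21 x5=0xb8  N=0 Z=0
after  1: x0=0x85 x1=0xac x2=0x9e x3=0x33 x4=0x21 x5=0xb8  N=1 Z=0
after  2: x0=0x85 x1=0xac x2=0x9e x3=0x54 x4=0x21 x5=0xb8  N=0 Z=0
after  3: x0=0x85 x1=0xac x2=0x9e x3=0x31 x4=0x21 x5=0xb8  N=0 Z=0
after  4: x0=0x85 x1=0xac x2=0x9e x3=0x31 x4=0x21 x5=0xb8  N=1 Z=0
after  5: x0=0x85 x1=0xac x2=0x9e x3=0x31 x4=0x31 x5=0xb8  N=0 Z=0
after  6: x0=0x85 x1=0xac x2=0x23 x3=0x31 x4=0x31 x5=0xb8  N=0 Z=0
-- IRQ taken; context saved, return-PC = 7 --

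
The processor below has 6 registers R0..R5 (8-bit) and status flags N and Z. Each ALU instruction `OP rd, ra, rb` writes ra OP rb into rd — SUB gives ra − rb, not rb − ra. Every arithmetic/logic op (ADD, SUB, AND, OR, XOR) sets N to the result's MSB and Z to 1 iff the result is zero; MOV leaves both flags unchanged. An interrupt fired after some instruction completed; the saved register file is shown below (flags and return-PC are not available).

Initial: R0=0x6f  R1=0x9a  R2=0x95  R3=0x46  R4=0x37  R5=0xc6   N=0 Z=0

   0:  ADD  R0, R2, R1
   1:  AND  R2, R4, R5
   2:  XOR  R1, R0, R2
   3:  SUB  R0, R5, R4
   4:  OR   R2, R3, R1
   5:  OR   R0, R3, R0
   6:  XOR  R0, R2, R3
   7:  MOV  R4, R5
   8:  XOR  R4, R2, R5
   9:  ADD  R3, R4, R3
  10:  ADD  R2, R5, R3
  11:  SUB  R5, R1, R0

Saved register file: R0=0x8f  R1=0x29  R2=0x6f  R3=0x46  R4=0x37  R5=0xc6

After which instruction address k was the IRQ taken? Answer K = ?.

K = 4

after  0: R0=0x2f R1=0x9a R2=0x95 R3=0x46 R4=0x37 R5=0xc6  N=0 Z=0
after  1: R0=0x2f R1=0x9a R2=0x06 R3=0x46 R4=0x37 R5=0xc6  N=0 Z=0
after  2: R0=0x2f R1=0x29 R2=0x06 R3=0x46 R4=0x37 R5=0xc6  N=0 Z=0
after  3: R0=0x8f R1=0x29 R2=0x06 R3=0x46 R4=0x37 R5=0xc6  N=1 Z=0
after  4: R0=0x8f R1=0x29 R2=0x6f R3=0x46 R4=0x37 R5=0xc6  N=0 Z=0
-- IRQ taken; context saved, return-PC = 5 --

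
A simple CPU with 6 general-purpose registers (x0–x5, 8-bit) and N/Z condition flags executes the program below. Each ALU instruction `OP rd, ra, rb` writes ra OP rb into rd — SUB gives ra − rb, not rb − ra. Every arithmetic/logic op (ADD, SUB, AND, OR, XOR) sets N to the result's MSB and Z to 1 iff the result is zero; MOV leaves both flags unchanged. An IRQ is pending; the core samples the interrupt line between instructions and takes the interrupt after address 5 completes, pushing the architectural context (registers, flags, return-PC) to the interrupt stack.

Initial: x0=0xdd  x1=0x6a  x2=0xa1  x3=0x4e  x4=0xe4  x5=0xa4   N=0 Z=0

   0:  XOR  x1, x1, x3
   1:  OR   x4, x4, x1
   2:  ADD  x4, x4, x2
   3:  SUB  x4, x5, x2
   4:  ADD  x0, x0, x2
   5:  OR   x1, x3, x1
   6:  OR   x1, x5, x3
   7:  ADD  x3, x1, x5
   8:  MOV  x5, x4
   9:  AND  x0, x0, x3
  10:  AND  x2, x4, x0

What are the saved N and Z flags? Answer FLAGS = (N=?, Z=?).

FLAGS = (N=0, Z=0)

after  0: x0=0xdd x1=0x24 x2=0xa1 x3=0x4e x4=0xe4 x5=0xa4  N=0 Z=0
after  1: x0=0xdd x1=0x24 x2=0xa1 x3=0x4e x4=0xe4 x5=0xa4  N=1 Z=0
after  2: x0=0xdd x1=0x24 x2=0xa1 x3=0x4e x4=0x85 x5=0xa4  N=1 Z=0
after  3: x0=0xdd x1=0x24 x2=0xa1 x3=0x4e x4=0x03 x5=0xa4  N=0 Z=0
after  4: x0=0x7e x1=0x24 x2=0xa1 x3=0x4e x4=0x03 x5=0xa4  N=0 Z=0
after  5: x0=0x7e x1=0x6e x2=0xa1 x3=0x4e x4=0x03 x5=0xa4  N=0 Z=0
-- IRQ taken; context saved, return-PC = 6 --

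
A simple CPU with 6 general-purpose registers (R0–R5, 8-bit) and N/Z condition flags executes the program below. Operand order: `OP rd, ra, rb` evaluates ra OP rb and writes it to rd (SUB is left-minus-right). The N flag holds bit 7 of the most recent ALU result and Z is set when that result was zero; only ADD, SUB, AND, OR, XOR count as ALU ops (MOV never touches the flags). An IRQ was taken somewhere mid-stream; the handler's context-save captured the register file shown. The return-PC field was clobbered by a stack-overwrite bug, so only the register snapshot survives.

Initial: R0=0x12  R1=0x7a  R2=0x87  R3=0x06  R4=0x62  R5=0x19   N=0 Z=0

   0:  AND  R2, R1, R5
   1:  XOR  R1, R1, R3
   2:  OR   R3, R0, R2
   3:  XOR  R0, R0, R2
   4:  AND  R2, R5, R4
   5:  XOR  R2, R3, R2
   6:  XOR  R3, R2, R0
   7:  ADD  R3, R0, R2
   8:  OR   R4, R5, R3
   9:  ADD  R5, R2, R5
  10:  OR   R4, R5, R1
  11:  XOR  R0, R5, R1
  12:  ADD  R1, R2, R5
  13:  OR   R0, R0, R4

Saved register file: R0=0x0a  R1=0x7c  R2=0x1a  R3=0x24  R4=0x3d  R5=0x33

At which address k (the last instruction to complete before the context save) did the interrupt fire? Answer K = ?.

K = 9

after  0: R0=0x12 R1=0x7a R2=0x18 R3=0x06 R4=0x62 R5=0x19  N=0 Z=0
after  1: R0=0x12 R1=0x7c R2=0x18 R3=0x06 R4=0x62 R5=0x19  N=0 Z=0
after  2: R0=0x12 R1=0x7c R2=0x18 R3=0x1a R4=0x62 R5=0x19  N=0 Z=0
after  3: R0=0x0a R1=0x7c R2=0x18 R3=0x1a R4=0x62 R5=0x19  N=0 Z=0
after  4: R0=0x0a R1=0x7c R2=0x00 R3=0x1a R4=0x62 R5=0x19  N=0 Z=1
after  5: R0=0x0a R1=0x7c R2=0x1a R3=0x1a R4=0x62 R5=0x19  N=0 Z=0
after  6: R0=0x0a R1=0x7c R2=0x1a R3=0x10 R4=0x62 R5=0x19  N=0 Z=0
after  7: R0=0x0a R1=0x7c R2=0x1a R3=0x24 R4=0x62 R5=0x19  N=0 Z=0
after  8: R0=0x0a R1=0x7c R2=0x1a R3=0x24 R4=0x3d R5=0x19  N=0 Z=0
after  9: R0=0x0a R1=0x7c R2=0x1a R3=0x24 R4=0x3d R5=0x33  N=0 Z=0
-- IRQ taken; context saved, return-PC = 10 --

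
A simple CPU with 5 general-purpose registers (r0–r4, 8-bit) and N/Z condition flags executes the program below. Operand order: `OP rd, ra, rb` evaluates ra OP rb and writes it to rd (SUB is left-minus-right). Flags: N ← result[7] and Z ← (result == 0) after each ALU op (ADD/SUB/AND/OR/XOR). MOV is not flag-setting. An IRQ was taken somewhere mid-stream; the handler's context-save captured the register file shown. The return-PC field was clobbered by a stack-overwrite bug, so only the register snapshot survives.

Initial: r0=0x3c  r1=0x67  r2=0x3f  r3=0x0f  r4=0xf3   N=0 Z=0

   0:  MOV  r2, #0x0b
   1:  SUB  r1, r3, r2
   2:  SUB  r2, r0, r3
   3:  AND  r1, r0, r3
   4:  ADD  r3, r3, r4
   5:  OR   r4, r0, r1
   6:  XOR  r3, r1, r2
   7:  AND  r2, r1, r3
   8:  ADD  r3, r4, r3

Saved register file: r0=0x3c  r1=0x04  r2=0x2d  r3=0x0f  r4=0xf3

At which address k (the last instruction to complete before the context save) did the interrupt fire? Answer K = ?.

after  0: r0=0x3c r1=0x67 r2=0x0b r3=0x0f r4=0xf3  N=0 Z=0
after  1: r0=0x3c r1=0x04 r2=0x0b r3=0x0f r4=0xf3  N=0 Z=0
after  2: r0=0x3c r1=0x04 r2=0x2d r3=0x0f r4=0xf3  N=0 Z=0
-- IRQ taken; context saved, return-PC = 3 --

K = 2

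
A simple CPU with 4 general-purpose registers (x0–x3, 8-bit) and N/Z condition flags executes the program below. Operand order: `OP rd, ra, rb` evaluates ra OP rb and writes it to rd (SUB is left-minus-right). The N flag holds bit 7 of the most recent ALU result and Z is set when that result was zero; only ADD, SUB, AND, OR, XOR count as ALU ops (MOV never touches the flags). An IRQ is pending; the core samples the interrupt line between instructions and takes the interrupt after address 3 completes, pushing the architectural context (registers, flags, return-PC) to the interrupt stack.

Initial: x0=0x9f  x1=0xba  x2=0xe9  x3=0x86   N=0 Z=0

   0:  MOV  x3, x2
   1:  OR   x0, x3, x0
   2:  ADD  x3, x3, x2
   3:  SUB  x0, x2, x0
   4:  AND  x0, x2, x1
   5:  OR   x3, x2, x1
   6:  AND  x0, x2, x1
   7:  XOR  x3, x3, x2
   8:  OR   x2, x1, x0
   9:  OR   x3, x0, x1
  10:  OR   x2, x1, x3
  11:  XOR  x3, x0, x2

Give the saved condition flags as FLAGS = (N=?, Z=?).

FLAGS = (N=1, Z=0)

after  0: x0=0x9f x1=0xba x2=0xe9 x3=0xe9  N=0 Z=0
after  1: x0=0xff x1=0xba x2=0xe9 x3=0xe9  N=1 Z=0
after  2: x0=0xff x1=0xba x2=0xe9 x3=0xd2  N=1 Z=0
after  3: x0=0xea x1=0xba x2=0xe9 x3=0xd2  N=1 Z=0
-- IRQ taken; context saved, return-PC = 4 --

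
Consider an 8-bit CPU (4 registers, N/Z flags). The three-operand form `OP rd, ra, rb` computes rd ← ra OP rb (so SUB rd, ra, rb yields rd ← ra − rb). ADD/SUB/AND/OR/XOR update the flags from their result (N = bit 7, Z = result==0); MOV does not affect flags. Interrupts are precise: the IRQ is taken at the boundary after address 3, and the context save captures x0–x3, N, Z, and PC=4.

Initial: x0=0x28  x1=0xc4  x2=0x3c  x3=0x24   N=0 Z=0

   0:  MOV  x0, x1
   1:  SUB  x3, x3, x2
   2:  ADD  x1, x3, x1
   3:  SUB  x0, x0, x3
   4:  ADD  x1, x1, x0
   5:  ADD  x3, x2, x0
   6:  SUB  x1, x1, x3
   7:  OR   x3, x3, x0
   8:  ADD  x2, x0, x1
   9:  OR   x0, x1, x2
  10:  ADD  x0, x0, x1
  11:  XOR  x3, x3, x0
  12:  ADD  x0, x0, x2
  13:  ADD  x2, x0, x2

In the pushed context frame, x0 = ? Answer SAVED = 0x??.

after  0: x0=0xc4 x1=0xc4 x2=0x3c x3=0x24  N=0 Z=0
after  1: x0=0xc4 x1=0xc4 x2=0x3c x3=0xe8  N=1 Z=0
after  2: x0=0xc4 x1=0xac x2=0x3c x3=0xe8  N=1 Z=0
after  3: x0=0xdc x1=0xac x2=0x3c x3=0xe8  N=1 Z=0
-- IRQ taken; context saved, return-PC = 4 --

SAVED = 0xdc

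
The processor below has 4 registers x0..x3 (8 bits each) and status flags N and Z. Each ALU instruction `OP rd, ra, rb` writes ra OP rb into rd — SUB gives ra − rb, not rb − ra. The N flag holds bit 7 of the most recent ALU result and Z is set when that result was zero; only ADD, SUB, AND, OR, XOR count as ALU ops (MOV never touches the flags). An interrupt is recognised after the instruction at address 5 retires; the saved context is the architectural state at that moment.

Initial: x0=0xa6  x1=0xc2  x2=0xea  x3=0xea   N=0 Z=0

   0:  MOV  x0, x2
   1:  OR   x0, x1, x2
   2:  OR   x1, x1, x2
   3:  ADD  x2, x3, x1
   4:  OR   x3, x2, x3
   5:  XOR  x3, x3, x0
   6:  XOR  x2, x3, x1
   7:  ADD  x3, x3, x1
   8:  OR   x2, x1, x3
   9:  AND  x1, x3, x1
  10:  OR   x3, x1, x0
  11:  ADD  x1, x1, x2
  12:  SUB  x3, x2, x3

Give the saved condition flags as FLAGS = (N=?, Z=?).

after  0: x0=0xea x1=0xc2 x2=0xea x3=0xea  N=0 Z=0
after  1: x0=0xea x1=0xc2 x2=0xea x3=0xea  N=1 Z=0
after  2: x0=0xea x1=0xea x2=0xea x3=0xea  N=1 Z=0
after  3: x0=0xea x1=0xea x2=0xd4 x3=0xea  N=1 Z=0
after  4: x0=0xea x1=0xea x2=0xd4 x3=0xfe  N=1 Z=0
after  5: x0=0xea x1=0xea x2=0xd4 x3=0x14  N=0 Z=0
-- IRQ taken; context saved, return-PC = 6 --

FLAGS = (N=0, Z=0)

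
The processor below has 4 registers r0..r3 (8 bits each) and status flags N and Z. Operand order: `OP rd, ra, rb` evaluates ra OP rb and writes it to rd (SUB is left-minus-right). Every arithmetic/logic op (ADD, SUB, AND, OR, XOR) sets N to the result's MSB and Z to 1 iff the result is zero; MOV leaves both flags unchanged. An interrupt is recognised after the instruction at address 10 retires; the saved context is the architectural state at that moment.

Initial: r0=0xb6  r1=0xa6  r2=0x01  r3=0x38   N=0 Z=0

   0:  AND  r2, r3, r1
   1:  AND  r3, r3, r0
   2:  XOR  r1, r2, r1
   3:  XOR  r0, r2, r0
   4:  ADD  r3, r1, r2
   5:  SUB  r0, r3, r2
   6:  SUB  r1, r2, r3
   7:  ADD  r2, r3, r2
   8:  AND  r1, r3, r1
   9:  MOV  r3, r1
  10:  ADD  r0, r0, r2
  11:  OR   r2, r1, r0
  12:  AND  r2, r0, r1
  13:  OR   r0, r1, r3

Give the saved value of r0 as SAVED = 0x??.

SAVED = 0x4c

after  0: r0=0xb6 r1=0xa6 r2=0x20 r3=0x38  N=0 Z=0
after  1: r0=0xb6 r1=0xa6 r2=0x20 r3=0x30  N=0 Z=0
after  2: r0=0xb6 r1=0x86 r2=0x20 r3=0x30  N=1 Z=0
after  3: r0=0x96 r1=0x86 r2=0x20 r3=0x30  N=1 Z=0
after  4: r0=0x96 r1=0x86 r2=0x20 r3=0xa6  N=1 Z=0
after  5: r0=0x86 r1=0x86 r2=0x20 r3=0xa6  N=1 Z=0
after  6: r0=0x86 r1=0x7a r2=0x20 r3=0xa6  N=0 Z=0
after  7: r0=0x86 r1=0x7a r2=0xc6 r3=0xa6  N=1 Z=0
after  8: r0=0x86 r1=0x22 r2=0xc6 r3=0xa6  N=0 Z=0
after  9: r0=0x86 r1=0x22 r2=0xc6 r3=0x22  N=0 Z=0
after 10: r0=0x4c r1=0x22 r2=0xc6 r3=0x22  N=0 Z=0
-- IRQ taken; context saved, return-PC = 11 --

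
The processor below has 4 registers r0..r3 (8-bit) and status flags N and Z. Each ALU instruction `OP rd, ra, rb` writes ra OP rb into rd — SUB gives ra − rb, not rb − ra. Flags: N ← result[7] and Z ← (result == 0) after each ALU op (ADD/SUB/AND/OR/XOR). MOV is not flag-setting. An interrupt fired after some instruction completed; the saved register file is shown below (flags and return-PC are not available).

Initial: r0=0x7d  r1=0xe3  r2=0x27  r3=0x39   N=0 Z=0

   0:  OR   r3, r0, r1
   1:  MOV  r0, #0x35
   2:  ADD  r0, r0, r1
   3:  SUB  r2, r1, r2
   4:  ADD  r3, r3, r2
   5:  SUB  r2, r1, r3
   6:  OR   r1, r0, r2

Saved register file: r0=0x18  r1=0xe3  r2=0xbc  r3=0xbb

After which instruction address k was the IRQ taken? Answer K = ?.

after  0: r0=0x7d r1=0xe3 r2=0x27 r3=0xff  N=1 Z=0
after  1: r0=0x35 r1=0xe3 r2=0x27 r3=0xff  N=1 Z=0
after  2: r0=0x18 r1=0xe3 r2=0x27 r3=0xff  N=0 Z=0
after  3: r0=0x18 r1=0xe3 r2=0xbc r3=0xff  N=1 Z=0
after  4: r0=0x18 r1=0xe3 r2=0xbc r3=0xbb  N=1 Z=0
-- IRQ taken; context saved, return-PC = 5 --

K = 4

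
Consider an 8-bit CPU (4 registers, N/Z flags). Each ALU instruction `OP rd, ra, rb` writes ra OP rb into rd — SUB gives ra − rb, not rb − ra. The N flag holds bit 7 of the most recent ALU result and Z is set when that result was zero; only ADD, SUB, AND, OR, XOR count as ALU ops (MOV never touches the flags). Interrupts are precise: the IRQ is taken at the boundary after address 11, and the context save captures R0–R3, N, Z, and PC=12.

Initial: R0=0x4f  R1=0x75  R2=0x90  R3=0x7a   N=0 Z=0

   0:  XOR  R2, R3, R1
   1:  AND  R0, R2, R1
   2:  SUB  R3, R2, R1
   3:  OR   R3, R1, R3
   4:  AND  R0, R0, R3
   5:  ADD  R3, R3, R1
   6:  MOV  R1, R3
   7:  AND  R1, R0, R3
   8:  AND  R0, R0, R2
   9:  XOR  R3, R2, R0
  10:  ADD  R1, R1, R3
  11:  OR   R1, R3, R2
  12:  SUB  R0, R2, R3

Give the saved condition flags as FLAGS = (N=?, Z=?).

FLAGS = (N=0, Z=0)

after  0: R0=0x4f R1=0x75 R2=0x0f R3=0x7a  N=0 Z=0
after  1: R0=0x05 R1=0x75 R2=0x0f R3=0x7a  N=0 Z=0
after  2: R0=0x05 R1=0x75 R2=0x0f R3=0x9a  N=1 Z=0
after  3: R0=0x05 R1=0x75 R2=0x0f R3=0xff  N=1 Z=0
after  4: R0=0x05 R1=0x75 R2=0x0f R3=0xff  N=0 Z=0
after  5: R0=0x05 R1=0x75 R2=0x0f R3=0x74  N=0 Z=0
after  6: R0=0x05 R1=0x74 R2=0x0f R3=0x74  N=0 Z=0
after  7: R0=0x05 R1=0x04 R2=0x0f R3=0x74  N=0 Z=0
after  8: R0=0x05 R1=0x04 R2=0x0f R3=0x74  N=0 Z=0
after  9: R0=0x05 R1=0x04 R2=0x0f R3=0x0a  N=0 Z=0
after 10: R0=0x05 R1=0x0e R2=0x0f R3=0x0a  N=0 Z=0
after 11: R0=0x05 R1=0x0f R2=0x0f R3=0x0a  N=0 Z=0
-- IRQ taken; context saved, return-PC = 12 --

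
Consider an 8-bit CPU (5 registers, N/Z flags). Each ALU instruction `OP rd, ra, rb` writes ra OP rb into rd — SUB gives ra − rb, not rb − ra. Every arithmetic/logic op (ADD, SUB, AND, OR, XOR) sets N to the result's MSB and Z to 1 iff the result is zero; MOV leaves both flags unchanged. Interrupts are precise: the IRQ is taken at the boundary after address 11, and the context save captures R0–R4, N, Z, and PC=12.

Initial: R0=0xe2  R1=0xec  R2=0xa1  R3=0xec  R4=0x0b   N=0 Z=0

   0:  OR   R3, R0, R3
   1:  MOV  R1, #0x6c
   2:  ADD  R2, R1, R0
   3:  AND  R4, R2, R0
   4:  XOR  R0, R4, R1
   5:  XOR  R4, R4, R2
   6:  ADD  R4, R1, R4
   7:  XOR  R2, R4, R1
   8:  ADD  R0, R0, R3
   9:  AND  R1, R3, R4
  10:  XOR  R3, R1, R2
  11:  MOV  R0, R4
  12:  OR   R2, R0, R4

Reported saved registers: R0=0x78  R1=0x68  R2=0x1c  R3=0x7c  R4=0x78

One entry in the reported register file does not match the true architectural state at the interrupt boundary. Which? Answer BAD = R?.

BAD = R2

after  0: R0=0xe2 R1=0xec R2=0xa1 R3=0xee R4=0x0b  N=1 Z=0
after  1: R0=0xe2 R1=0x6c R2=0xa1 R3=0xee R4=0x0b  N=1 Z=0
after  2: R0=0xe2 R1=0x6c R2=0x4e R3=0xee R4=0x0b  N=0 Z=0
after  3: R0=0xe2 R1=0x6c R2=0x4e R3=0xee R4=0x42  N=0 Z=0
after  4: R0=0x2e R1=0x6c R2=0x4e R3=0xee R4=0x42  N=0 Z=0
after  5: R0=0x2e R1=0x6c R2=0x4e R3=0xee R4=0x0c  N=0 Z=0
after  6: R0=0x2e R1=0x6c R2=0x4e R3=0xee R4=0x78  N=0 Z=0
after  7: R0=0x2e R1=0x6c R2=0x14 R3=0xee R4=0x78  N=0 Z=0
after  8: R0=0x1c R1=0x6c R2=0x14 R3=0xee R4=0x78  N=0 Z=0
after  9: R0=0x1c R1=0x68 R2=0x14 R3=0xee R4=0x78  N=0 Z=0
after 10: R0=0x1c R1=0x68 R2=0x14 R3=0x7c R4=0x78  N=0 Z=0
after 11: R0=0x78 R1=0x68 R2=0x14 R3=0x7c R4=0x78  N=0 Z=0
-- IRQ taken; context saved, return-PC = 12 --
mismatch: R2: reported 0x1c vs actual 0x14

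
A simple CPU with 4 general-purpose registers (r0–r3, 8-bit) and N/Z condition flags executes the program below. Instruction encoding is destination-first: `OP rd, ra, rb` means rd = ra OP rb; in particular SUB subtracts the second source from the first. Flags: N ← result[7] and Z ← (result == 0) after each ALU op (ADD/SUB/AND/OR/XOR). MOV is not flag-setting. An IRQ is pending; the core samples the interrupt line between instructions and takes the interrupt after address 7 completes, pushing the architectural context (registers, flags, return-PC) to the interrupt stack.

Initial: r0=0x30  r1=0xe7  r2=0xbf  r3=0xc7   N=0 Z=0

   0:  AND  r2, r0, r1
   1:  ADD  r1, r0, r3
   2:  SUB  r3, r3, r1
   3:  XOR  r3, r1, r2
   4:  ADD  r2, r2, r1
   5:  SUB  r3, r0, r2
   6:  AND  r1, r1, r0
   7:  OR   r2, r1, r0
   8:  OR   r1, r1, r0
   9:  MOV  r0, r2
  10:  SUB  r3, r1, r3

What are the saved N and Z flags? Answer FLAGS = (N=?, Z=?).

after  0: r0=0x30 r1=0xe7 r2=0x20 r3=0xc7  N=0 Z=0
after  1: r0=0x30 r1=0xf7 r2=0x20 r3=0xc7  N=1 Z=0
after  2: r0=0x30 r1=0xf7 r2=0x20 r3=0xd0  N=1 Z=0
after  3: r0=0x30 r1=0xf7 r2=0x20 r3=0xd7  N=1 Z=0
after  4: r0=0x30 r1=0xf7 r2=0x17 r3=0xd7  N=0 Z=0
after  5: r0=0x30 r1=0xf7 r2=0x17 r3=0x19  N=0 Z=0
after  6: r0=0x30 r1=0x30 r2=0x17 r3=0x19  N=0 Z=0
after  7: r0=0x30 r1=0x30 r2=0x30 r3=0x19  N=0 Z=0
-- IRQ taken; context saved, return-PC = 8 --

FLAGS = (N=0, Z=0)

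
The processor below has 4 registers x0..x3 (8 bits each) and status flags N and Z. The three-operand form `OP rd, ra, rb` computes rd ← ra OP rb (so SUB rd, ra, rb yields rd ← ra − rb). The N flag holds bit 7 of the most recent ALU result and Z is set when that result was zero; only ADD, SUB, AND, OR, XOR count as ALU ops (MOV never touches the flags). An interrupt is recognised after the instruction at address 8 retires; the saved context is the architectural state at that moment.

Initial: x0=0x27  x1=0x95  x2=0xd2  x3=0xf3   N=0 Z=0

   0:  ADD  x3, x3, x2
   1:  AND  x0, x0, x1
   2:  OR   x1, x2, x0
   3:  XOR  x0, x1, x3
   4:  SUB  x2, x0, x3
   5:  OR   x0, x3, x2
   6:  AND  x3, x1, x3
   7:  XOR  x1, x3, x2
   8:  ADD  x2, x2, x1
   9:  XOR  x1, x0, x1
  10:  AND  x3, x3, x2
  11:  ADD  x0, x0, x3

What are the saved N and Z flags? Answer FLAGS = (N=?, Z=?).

after  0: x0=0x27 x1=0x95 x2=0xd2 x3=0xc5  N=1 Z=0
after  1: x0=0x05 x1=0x95 x2=0xd2 x3=0xc5  N=0 Z=0
after  2: x0=0x05 x1=0xd7 x2=0xd2 x3=0xc5  N=1 Z=0
after  3: x0=0x12 x1=0xd7 x2=0xd2 x3=0xc5  N=0 Z=0
after  4: x0=0x12 x1=0xd7 x2=0x4d x3=0xc5  N=0 Z=0
after  5: x0=0xcd x1=0xd7 x2=0x4d x3=0xc5  N=1 Z=0
after  6: x0=0xcd x1=0xd7 x2=0x4d x3=0xc5  N=1 Z=0
after  7: x0=0xcd x1=0x88 x2=0x4d x3=0xc5  N=1 Z=0
after  8: x0=0xcd x1=0x88 x2=0xd5 x3=0xc5  N=1 Z=0
-- IRQ taken; context saved, return-PC = 9 --

FLAGS = (N=1, Z=0)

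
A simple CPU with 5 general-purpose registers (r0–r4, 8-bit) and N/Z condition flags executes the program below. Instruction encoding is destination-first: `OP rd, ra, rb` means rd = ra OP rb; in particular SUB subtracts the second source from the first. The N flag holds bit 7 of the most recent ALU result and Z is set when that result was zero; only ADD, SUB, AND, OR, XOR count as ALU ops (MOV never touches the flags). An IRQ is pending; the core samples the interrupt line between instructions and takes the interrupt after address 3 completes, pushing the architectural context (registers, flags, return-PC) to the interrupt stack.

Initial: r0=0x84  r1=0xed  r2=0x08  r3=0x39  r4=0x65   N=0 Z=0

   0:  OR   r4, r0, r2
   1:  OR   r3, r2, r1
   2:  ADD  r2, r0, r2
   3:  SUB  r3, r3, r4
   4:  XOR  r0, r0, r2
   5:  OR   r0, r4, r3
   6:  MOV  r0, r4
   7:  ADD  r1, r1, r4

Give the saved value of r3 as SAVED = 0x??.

after  0: r0=0x84 r1=0xed r2=0x08 r3=0x39 r4=0x8c  N=1 Z=0
after  1: r0=0x84 r1=0xed r2=0x08 r3=0xed r4=0x8c  N=1 Z=0
after  2: r0=0x84 r1=0xed r2=0x8c r3=0xed r4=0x8c  N=1 Z=0
after  3: r0=0x84 r1=0xed r2=0x8c r3=0x61 r4=0x8c  N=0 Z=0
-- IRQ taken; context saved, return-PC = 4 --

SAVED = 0x61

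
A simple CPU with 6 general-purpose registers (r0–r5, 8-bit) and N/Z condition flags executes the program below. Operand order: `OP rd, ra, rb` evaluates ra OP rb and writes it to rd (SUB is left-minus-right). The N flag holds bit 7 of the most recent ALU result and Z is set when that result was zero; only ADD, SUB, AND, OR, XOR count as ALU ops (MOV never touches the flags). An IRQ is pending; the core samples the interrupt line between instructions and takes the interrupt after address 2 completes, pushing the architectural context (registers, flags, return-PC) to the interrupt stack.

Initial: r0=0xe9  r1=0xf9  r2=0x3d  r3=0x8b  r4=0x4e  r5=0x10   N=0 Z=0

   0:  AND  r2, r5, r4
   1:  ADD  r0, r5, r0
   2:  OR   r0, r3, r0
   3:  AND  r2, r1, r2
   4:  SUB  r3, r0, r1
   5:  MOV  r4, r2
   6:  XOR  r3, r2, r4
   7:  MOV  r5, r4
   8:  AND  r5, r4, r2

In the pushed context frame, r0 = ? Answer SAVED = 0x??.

SAVED = 0xfb

after  0: r0=0xe9 r1=0xf9 r2=0x00 r3=0x8b r4=0x4e r5=0x10  N=0 Z=1
after  1: r0=0xf9 r1=0xf9 r2=0x00 r3=0x8b r4=0x4e r5=0x10  N=1 Z=0
after  2: r0=0xfb r1=0xf9 r2=0x00 r3=0x8b r4=0x4e r5=0x10  N=1 Z=0
-- IRQ taken; context saved, return-PC = 3 --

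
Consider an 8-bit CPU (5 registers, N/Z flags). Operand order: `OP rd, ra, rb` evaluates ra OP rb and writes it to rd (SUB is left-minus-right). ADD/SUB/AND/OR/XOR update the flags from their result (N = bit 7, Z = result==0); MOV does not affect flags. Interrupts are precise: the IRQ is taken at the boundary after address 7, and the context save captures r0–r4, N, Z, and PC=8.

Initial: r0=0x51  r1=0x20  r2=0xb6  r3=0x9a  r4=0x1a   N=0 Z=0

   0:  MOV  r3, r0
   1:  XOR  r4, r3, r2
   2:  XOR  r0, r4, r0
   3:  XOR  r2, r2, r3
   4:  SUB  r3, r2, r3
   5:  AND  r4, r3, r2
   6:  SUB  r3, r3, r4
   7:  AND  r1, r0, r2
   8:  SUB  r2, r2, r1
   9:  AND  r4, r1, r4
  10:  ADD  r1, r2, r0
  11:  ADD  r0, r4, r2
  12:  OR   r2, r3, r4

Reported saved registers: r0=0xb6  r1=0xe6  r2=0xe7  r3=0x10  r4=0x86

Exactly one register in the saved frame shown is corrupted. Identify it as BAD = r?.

BAD = r1

after  0: r0=0x51 r1=0x20 r2=0xb6 r3=0x51 r4=0x1a  N=0 Z=0
after  1: r0=0x51 r1=0x20 r2=0xb6 r3=0x51 r4=0xe7  N=1 Z=0
after  2: r0=0xb6 r1=0x20 r2=0xb6 r3=0x51 r4=0xe7  N=1 Z=0
after  3: r0=0xb6 r1=0x20 r2=0xe7 r3=0x51 r4=0xe7  N=1 Z=0
after  4: r0=0xb6 r1=0x20 r2=0xe7 r3=0x96 r4=0xe7  N=1 Z=0
after  5: r0=0xb6 r1=0x20 r2=0xe7 r3=0x96 r4=0x86  N=1 Z=0
after  6: r0=0xb6 r1=0x20 r2=0xe7 r3=0x10 r4=0x86  N=0 Z=0
after  7: r0=0xb6 r1=0xa6 r2=0xe7 r3=0x10 r4=0x86  N=1 Z=0
-- IRQ taken; context saved, return-PC = 8 --
mismatch: r1: reported 0xe6 vs actual 0xa6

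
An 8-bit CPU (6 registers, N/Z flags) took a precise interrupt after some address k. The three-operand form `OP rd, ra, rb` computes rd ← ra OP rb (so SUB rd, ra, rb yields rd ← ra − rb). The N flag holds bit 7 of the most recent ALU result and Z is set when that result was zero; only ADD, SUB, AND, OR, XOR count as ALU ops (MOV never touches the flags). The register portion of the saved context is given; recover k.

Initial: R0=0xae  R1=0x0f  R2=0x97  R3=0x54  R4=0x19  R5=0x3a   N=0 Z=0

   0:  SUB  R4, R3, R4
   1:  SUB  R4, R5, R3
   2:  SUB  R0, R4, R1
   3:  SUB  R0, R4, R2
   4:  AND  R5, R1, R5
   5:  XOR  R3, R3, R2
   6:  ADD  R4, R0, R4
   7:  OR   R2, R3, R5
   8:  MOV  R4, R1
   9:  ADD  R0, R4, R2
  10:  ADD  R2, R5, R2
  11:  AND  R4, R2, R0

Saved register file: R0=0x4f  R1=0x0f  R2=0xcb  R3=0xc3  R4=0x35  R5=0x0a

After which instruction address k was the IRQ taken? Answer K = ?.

K = 7

after  0: R0=0xae R1=0x0f R2=0x97 R3=0x54 R4=0x3b R5=0x3a  N=0 Z=0
after  1: R0=0xae R1=0x0f R2=0x97 R3=0x54 R4=0xe6 R5=0x3a  N=1 Z=0
after  2: R0=0xd7 R1=0x0f R2=0x97 R3=0x54 R4=0xe6 R5=0x3a  N=1 Z=0
after  3: R0=0x4f R1=0x0f R2=0x97 R3=0x54 R4=0xe6 R5=0x3a  N=0 Z=0
after  4: R0=0x4f R1=0x0f R2=0x97 R3=0x54 R4=0xe6 R5=0x0a  N=0 Z=0
after  5: R0=0x4f R1=0x0f R2=0x97 R3=0xc3 R4=0xe6 R5=0x0a  N=1 Z=0
after  6: R0=0x4f R1=0x0f R2=0x97 R3=0xc3 R4=0x35 R5=0x0a  N=0 Z=0
after  7: R0=0x4f R1=0x0f R2=0xcb R3=0xc3 R4=0x35 R5=0x0a  N=1 Z=0
-- IRQ taken; context saved, return-PC = 8 --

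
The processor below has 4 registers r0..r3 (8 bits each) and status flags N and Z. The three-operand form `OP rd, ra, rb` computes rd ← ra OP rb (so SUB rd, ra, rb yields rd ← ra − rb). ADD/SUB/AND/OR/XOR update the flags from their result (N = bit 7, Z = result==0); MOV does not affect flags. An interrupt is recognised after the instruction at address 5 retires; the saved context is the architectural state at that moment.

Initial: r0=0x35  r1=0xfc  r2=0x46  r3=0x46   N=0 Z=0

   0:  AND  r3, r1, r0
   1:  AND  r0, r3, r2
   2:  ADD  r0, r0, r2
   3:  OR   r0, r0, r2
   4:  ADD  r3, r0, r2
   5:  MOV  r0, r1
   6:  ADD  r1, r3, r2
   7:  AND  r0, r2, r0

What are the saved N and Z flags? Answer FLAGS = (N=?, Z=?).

FLAGS = (N=1, Z=0)

after  0: r0=0x35 r1=0xfc r2=0x46 r3=0x34  N=0 Z=0
after  1: r0=0x04 r1=0xfc r2=0x46 r3=0x34  N=0 Z=0
after  2: r0=0x4a r1=0xfc r2=0x46 r3=0x34  N=0 Z=0
after  3: r0=0x4e r1=0xfc r2=0x46 r3=0x34  N=0 Z=0
after  4: r0=0x4e r1=0xfc r2=0x46 r3=0x94  N=1 Z=0
after  5: r0=0xfc r1=0xfc r2=0x46 r3=0x94  N=1 Z=0
-- IRQ taken; context saved, return-PC = 6 --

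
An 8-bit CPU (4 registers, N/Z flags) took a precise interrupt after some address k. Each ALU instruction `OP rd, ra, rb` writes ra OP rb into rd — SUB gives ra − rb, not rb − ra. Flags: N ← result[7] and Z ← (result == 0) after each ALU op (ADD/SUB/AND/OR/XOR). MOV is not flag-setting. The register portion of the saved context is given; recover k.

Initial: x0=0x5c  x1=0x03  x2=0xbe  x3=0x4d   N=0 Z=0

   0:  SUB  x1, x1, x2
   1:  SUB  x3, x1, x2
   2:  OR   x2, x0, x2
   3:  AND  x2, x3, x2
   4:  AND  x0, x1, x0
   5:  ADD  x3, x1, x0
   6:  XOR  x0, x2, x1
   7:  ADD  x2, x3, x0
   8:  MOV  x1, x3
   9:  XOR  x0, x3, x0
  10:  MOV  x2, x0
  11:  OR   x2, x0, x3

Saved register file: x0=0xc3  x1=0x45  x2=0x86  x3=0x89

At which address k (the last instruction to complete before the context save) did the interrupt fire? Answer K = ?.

K = 6

after  0: x0=0x5c x1=0x45 x2=0xbe x3=0x4d  N=0 Z=0
after  1: x0=0x5c x1=0x45 x2=0xbe x3=0x87  N=1 Z=0
after  2: x0=0x5c x1=0x45 x2=0xfe x3=0x87  N=1 Z=0
after  3: x0=0x5c x1=0x45 x2=0x86 x3=0x87  N=1 Z=0
after  4: x0=0x44 x1=0x45 x2=0x86 x3=0x87  N=0 Z=0
after  5: x0=0x44 x1=0x45 x2=0x86 x3=0x89  N=1 Z=0
after  6: x0=0xc3 x1=0x45 x2=0x86 x3=0x89  N=1 Z=0
-- IRQ taken; context saved, return-PC = 7 --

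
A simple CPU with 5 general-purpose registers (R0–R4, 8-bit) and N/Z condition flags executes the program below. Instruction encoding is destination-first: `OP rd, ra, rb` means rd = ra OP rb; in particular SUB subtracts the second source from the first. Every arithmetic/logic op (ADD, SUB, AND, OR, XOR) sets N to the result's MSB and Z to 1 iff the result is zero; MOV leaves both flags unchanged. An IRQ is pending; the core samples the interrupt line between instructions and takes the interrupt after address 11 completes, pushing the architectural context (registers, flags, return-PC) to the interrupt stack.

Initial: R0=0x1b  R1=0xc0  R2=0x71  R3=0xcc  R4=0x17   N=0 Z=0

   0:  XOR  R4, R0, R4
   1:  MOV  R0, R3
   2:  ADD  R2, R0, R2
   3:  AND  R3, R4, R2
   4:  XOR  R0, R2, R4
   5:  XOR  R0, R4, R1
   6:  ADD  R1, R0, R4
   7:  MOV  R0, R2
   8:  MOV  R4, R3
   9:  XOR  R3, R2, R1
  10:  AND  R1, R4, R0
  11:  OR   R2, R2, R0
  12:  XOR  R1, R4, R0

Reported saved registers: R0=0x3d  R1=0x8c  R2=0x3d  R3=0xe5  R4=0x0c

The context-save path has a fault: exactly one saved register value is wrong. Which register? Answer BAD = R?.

after  0: R0=0x1b R1=0xc0 R2=0x71 R3=0xcc R4=0x0c  N=0 Z=0
after  1: R0=0xcc R1=0xc0 R2=0x71 R3=0xcc R4=0x0c  N=0 Z=0
after  2: R0=0xcc R1=0xc0 R2=0x3d R3=0xcc R4=0x0c  N=0 Z=0
after  3: R0=0xcc R1=0xc0 R2=0x3d R3=0x0c R4=0x0c  N=0 Z=0
after  4: R0=0x31 R1=0xc0 R2=0x3d R3=0x0c R4=0x0c  N=0 Z=0
after  5: R0=0xcc R1=0xc0 R2=0x3d R3=0x0c R4=0x0c  N=1 Z=0
after  6: R0=0xcc R1=0xd8 R2=0x3d R3=0x0c R4=0x0c  N=1 Z=0
after  7: R0=0x3d R1=0xd8 R2=0x3d R3=0x0c R4=0x0c  N=1 Z=0
after  8: R0=0x3d R1=0xd8 R2=0x3d R3=0x0c R4=0x0c  N=1 Z=0
after  9: R0=0x3d R1=0xd8 R2=0x3d R3=0xe5 R4=0x0c  N=1 Z=0
after 10: R0=0x3d R1=0x0c R2=0x3d R3=0xe5 R4=0x0c  N=0 Z=0
after 11: R0=0x3d R1=0x0c R2=0x3d R3=0xe5 R4=0x0c  N=0 Z=0
-- IRQ taken; context saved, return-PC = 12 --
mismatch: R1: reported 0x8c vs actual 0x0c

BAD = R1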